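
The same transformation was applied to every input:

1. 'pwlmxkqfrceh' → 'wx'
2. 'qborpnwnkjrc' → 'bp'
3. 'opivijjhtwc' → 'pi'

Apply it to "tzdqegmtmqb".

The pattern: keep one character in every 3, starting at position 2 (positions 2nd, 5th, 8th, ...), then delete the last 2 characters.
On "tzdqegmtmqb" that produces "ze".

ze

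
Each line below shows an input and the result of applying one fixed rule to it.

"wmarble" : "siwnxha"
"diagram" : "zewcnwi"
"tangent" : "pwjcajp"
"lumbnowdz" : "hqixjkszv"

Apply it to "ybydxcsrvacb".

The rule is to shift every letter 4 places backward in the alphabet (wrapping around).
So "ybydxcsrvacb" becomes "uxuztyonrwyx".

uxuztyonrwyx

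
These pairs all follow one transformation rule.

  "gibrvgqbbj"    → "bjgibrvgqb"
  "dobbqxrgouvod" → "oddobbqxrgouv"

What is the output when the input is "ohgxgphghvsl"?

In each case the input is transformed by: move the last 2 characters to the front (rotate right by 2).
Applying that to "ohgxgphghvsl" gives "slohgxgphghv".

slohgxgphghv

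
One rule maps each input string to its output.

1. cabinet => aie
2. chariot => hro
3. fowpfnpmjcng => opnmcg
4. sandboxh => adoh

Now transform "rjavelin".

What's happening: keep every other character starting from the second (positions 2nd, 4th, 6th, ...).
"rjavelin" → "jvln".

jvln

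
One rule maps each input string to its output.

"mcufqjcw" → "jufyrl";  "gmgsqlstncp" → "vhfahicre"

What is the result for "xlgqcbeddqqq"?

The pattern: delete the first 2 characters, then shift every letter 11 places backward in the alphabet (wrapping around).
Doing the same to "xlgqcbeddqqq": "vfrqtssfff".

vfrqtssfff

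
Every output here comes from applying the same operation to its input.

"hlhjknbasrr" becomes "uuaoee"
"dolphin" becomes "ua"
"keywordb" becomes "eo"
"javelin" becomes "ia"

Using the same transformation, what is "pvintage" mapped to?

Looking at the pairs, the operation is to shift every letter 13 places forward in the alphabet (wrapping around) — i.e. ROT13, then keep only the vowels.
On "pvintage": the first step gives "civagntr", and the second then gives "ia".

ia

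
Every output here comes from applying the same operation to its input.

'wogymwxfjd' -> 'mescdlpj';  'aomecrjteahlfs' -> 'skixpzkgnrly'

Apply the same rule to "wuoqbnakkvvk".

Each output is the input with this applied: delete the first 2 characters, then shift every letter 6 places forward in the alphabet (wrapping around).
Doing the same to "wuoqbnakkvvk": "uwhtgqqbbq".

uwhtgqqbbq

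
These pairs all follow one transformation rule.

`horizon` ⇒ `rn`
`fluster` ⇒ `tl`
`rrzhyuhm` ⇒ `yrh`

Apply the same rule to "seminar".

ri

The transformation: sort the characters into reverse alphabetical order, then keep one character in every 3, starting at position 2 (positions 2nd, 5th, 8th, ...).
Working it through for "seminar": intermediate "srnmiea", final "ri".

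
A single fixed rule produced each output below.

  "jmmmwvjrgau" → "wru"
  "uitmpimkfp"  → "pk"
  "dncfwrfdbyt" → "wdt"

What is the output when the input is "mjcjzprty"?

The rule is to delete the first 2 characters, then keep one character in every 3, starting at position 3 (positions 3rd, 6th, 9th, ...).
For "mjcjzprty", step one produces "cjzprty"; step two turns that into "zt".
(Check on "jmmmwvjrgau": → "mmwvjrgau" → "wru" ✓)

zt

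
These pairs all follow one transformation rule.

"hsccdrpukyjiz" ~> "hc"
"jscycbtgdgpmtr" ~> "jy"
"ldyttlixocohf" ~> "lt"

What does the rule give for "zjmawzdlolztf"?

Each output is the input with this applied: keep one character in every 3, starting at position 1 (positions 1st, 4th, 7th, ...), then delete the last 3 characters.
Starting from "zjmawzdlolztf": after the first operation, "zadlf"; after the second, "za".

za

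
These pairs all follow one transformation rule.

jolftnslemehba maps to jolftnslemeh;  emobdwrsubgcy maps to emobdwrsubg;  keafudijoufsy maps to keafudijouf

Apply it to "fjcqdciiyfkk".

fjcqdciiyf

What's happening: delete the last 2 characters.
On "fjcqdciiyfkk" that produces "fjcqdciiyf".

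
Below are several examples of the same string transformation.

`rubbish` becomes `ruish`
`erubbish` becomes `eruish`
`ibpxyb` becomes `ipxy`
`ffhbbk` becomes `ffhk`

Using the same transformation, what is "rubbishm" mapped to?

ruishm

Rule — remove every "b".
On "rubbishm" that produces "ruishm".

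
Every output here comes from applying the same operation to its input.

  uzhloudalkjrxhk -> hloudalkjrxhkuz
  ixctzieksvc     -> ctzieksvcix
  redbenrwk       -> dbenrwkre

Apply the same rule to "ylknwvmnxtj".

knwvmnxtjyl

The rule is to move the first 2 characters to the end (rotate left by 2).
So "ylknwvmnxtj" becomes "knwvmnxtjyl".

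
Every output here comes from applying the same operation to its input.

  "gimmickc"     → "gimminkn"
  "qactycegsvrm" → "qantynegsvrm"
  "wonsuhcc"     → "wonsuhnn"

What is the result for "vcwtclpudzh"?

Each output is the input with this applied: replace every "c" with "n".
For "vcwtclpudzh" the result is "vnwtnlpudzh".

vnwtnlpudzh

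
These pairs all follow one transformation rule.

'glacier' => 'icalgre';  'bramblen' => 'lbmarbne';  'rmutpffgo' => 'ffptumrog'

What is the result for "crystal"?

tsyrcla

The transformation: reverse the string, then move the first 2 characters to the end (rotate left by 2).
Applying both steps to "crystal": "latsyrc", then "tsyrcla".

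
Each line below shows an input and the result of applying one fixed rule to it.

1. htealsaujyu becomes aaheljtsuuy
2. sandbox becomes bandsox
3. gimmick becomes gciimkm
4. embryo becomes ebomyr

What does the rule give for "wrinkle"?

ielkrnw

The pattern: sort the characters into alphabetical order, then swap each adjacent pair of characters (1↔2, 3↔4, ...).
For "wrinkle", step one produces "eiklnrw"; step two turns that into "ielkrnw".
(Check on "htealsaujyu": → "aaehjlstuuy" → "aaheljtsuuy" ✓)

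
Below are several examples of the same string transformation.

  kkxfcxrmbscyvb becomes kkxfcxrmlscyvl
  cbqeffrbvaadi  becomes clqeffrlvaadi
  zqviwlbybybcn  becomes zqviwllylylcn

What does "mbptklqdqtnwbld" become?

mlptklqdqtnwlld

In each case the input is transformed by: replace every "b" with "l".
So "mbptklqdqtnwbld" becomes "mlptklqdqtnwlld".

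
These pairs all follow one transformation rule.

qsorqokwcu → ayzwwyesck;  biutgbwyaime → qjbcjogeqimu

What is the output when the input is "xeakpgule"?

mfsioxtcm

In each case the input is transformed by: shift every letter 8 places forward in the alphabet (wrapping around), then swap each adjacent pair of characters (1↔2, 3↔4, ...).
On "xeakpgule": the first step gives "fmisxoctm", and the second then gives "mfsioxtcm".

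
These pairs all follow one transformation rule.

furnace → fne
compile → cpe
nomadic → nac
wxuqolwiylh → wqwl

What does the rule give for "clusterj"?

Looking at the pairs, the operation is to keep one character in every 3, starting at position 1 (positions 1st, 4th, 7th, ...).
Doing the same to "clusterj": "csr".

csr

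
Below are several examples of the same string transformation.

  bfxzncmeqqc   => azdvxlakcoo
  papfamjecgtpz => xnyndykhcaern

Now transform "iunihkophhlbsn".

lgslgfimnffjzq

In each case the input is transformed by: move the last character to the front, then shift every letter 2 places backward in the alphabet (wrapping around).
Starting from "iunihkophhlbsn": after the first operation, "niunihkophhlbs"; after the second, "lgslgfimnffjzq".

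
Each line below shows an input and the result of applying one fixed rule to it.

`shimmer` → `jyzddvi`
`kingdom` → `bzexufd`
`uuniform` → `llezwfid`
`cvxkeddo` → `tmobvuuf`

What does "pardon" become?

griufe

In each case the input is transformed by: shift every letter 9 places backward in the alphabet (wrapping around).
So "pardon" becomes "griufe".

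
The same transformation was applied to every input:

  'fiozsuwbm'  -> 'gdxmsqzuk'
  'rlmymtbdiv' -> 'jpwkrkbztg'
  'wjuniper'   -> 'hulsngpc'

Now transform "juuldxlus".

shjsvbsjq

Each output is the input with this applied: swap each adjacent pair of characters (1↔2, 3↔4, ...), then shift every letter 2 places backward in the alphabet (wrapping around).
"juuldxlus" → "ujluxduls" → "shjsvbsjq".
(Check on "wjuniper": → "jwnupire" → "hulsngpc" ✓)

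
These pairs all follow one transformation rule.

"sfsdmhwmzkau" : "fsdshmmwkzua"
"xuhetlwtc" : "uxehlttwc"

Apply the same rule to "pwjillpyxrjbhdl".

wpijllyprxbjdhl

Rule — swap each adjacent pair of characters (1↔2, 3↔4, ...).
On "pwjillpyxrjbhdl" that produces "wpijllyprxbjdhl".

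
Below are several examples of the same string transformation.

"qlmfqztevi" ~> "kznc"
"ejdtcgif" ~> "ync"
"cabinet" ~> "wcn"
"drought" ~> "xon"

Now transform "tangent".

The transformation: shift every letter 6 places backward in the alphabet (wrapping around), then keep one character in every 3, starting at position 1 (positions 1st, 4th, 7th, ...).
Applying both steps to "tangent": "nuhayhn", then "nan".

nan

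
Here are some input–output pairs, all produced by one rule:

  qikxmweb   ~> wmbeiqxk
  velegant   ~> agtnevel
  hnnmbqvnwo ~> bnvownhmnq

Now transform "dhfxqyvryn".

In each case the input is transformed by: swap each adjacent pair of characters (1↔2, 3↔4, ...), then swap the front and back halves of the string.
On "dhfxqyvryn" that produces "qrvnyhdxfy".

qrvnyhdxfy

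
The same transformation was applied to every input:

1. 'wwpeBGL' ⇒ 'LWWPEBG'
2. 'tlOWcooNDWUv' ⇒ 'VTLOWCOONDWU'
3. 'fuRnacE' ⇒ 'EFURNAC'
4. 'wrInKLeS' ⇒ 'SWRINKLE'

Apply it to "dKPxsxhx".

XDKPXSXH

Each output is the input with this applied: move the last character to the front, then convert every letter to uppercase.
Applying both steps to "dKPxsxhx": "xdKPxsxh", then "XDKPXSXH".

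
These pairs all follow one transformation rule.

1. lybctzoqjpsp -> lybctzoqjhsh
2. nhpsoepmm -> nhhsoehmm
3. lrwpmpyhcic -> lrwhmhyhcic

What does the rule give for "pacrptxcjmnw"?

hacrhtxcjmnw

The rule is to replace every "p" with "h".
So "pacrptxcjmnw" becomes "hacrhtxcjmnw".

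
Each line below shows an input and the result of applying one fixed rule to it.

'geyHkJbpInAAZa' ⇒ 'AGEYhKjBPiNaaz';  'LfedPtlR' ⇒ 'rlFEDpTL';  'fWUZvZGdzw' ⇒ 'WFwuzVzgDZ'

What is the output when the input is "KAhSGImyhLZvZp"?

PkaHsgiMYHlzVz

Rule — move the last character to the front, then flip the case of every letter.
For "KAhSGImyhLZvZp", step one produces "pKAhSGImyhLZvZ"; step two turns that into "PkaHsgiMYHlzVz".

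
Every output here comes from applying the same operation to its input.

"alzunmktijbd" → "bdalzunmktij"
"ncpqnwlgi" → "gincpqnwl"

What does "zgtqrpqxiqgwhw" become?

hwzgtqrpqxiqgw

The rule is to move the last 2 characters to the front (rotate right by 2).
For "zgtqrpqxiqgwhw" the result is "hwzgtqrpqxiqgw".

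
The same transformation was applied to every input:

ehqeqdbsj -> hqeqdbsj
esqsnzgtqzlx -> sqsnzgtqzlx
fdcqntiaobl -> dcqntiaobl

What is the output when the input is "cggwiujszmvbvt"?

In each case the input is transformed by: delete the first character.
"cggwiujszmvbvt" → "ggwiujszmvbvt".

ggwiujszmvbvt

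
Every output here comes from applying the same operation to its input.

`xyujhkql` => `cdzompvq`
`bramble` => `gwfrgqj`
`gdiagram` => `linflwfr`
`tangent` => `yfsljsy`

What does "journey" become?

otzwsjd

The transformation: shift every letter 5 places forward in the alphabet (wrapping around).
For "journey" the result is "otzwsjd".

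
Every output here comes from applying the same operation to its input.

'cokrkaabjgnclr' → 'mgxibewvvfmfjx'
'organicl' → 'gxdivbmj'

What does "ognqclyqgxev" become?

qzsbltgxlibj

Rule — shift every letter 5 places backward in the alphabet (wrapping around), then reverse the string.
"ognqclyqgxev" → "jbilxgtlbszq" → "qzsbltgxlibj".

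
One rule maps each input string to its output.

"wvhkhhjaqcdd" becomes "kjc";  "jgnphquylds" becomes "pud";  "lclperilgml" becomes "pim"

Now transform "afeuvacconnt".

Rule — delete the first 3 characters, then keep one character in every 3, starting at position 1 (positions 1st, 4th, 7th, ...).
Applying both steps to "afeuvacconnt": "uvacconnt", then "ucn".

ucn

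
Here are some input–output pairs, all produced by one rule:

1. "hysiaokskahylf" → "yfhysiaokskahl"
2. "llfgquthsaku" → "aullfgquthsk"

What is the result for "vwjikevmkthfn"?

hnvwjikevmktf

Rule — move the last 2 characters to the front (rotate right by 2), then swap the first and last characters.
"vwjikevmkthfn" → "fnvwjikevmkth" → "hnvwjikevmktf".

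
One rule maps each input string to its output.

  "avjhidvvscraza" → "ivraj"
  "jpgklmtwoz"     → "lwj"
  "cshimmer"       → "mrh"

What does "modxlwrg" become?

The pattern: move the first 3 characters to the end (rotate left by 3), then keep one character in every 3, starting at position 2 (positions 2nd, 5th, 8th, ...).
"modxlwrg" → "xlwrgmod" → "lgd".

lgd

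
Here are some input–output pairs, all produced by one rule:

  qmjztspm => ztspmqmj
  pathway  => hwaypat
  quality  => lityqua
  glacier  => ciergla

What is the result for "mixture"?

turemix

The rule is to move the first 3 characters to the end (rotate left by 3).
"mixture" → "turemix".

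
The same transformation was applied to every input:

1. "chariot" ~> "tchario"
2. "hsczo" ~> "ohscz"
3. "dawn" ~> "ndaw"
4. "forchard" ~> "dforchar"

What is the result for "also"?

The rule is to move the last character to the front.
Applying that to "also" gives "oals".

oals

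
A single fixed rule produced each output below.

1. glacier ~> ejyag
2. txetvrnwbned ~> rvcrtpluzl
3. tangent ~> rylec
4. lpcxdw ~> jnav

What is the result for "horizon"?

fmpgx

The transformation: shift every letter 2 places backward in the alphabet (wrapping around), then delete the last 2 characters.
Working it through for "horizon": intermediate "fmpgxml", final "fmpgx".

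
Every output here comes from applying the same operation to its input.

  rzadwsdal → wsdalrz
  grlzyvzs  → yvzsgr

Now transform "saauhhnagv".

Rule — move the first 2 characters to the end (rotate left by 2), then delete the first 2 characters.
On "saauhhnagv": the first step gives "auhhnagvsa", and the second then gives "hhnagvsa".

hhnagvsa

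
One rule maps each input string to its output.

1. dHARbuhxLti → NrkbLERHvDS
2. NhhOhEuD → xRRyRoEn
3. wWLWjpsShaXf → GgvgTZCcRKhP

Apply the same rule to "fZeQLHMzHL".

PjOavrwJrv

Looking at the pairs, the operation is to flip the case of every letter, then shift every letter 10 places forward in the alphabet (wrapping around).
Starting from "fZeQLHMzHL": after the first operation, "FzEqlhmZhl"; after the second, "PjOavrwJrv".
(Check on "dHARbuhxLti": → "DharBUHXlTI" → "NrkbLERHvDS" ✓)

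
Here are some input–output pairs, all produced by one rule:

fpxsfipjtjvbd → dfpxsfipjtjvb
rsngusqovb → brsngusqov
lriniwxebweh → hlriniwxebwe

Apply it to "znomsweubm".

The transformation: move the last character to the front.
For "znomsweubm" the result is "mznomsweub".

mznomsweub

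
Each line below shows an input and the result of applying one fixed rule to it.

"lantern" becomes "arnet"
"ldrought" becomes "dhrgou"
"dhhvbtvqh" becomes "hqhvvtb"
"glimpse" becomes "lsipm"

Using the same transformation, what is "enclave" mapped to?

nvcal

Each output is the input with this applied: take characters alternately from the front and the back (1st, last, 2nd, 2nd-last, ...), then delete the first 2 characters.
On "enclave" that produces "nvcal".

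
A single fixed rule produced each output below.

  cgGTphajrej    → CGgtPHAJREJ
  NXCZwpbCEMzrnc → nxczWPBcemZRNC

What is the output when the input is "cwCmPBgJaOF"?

In each case the input is transformed by: flip the case of every letter.
So "cwCmPBgJaOF" becomes "CWcMpbGjAof".

CWcMpbGjAof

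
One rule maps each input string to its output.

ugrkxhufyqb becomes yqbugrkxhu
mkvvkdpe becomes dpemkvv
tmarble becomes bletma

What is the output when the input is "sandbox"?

boxsan

The pattern: move the last 3 characters to the front (rotate right by 3), then delete the last character.
So "sandbox" becomes "boxsan".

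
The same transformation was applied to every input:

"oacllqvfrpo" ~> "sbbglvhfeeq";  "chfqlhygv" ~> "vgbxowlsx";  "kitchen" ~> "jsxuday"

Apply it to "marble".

hrbucq

Each output is the input with this applied: shift every letter 10 places backward in the alphabet (wrapping around), then move the first 2 characters to the end (rotate left by 2).
"marble" → "cqhrbu" → "hrbucq".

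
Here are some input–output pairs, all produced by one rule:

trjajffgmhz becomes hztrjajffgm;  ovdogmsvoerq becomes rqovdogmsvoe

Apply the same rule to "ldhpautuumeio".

In each case the input is transformed by: move the last 2 characters to the front (rotate right by 2).
On "ldhpautuumeio" that produces "ioldhpautuume".

ioldhpautuume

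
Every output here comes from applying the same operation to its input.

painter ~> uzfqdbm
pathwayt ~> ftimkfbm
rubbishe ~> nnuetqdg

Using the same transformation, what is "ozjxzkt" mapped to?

What's happening: shift every letter 12 places forward in the alphabet (wrapping around), then move the first 2 characters to the end (rotate left by 2).
"ozjxzkt" → "alvjlwf" → "vjlwfal".

vjlwfal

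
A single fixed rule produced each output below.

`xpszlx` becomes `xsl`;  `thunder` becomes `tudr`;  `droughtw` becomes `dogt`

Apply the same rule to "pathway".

In each case the input is transformed by: keep every other character starting from the first (positions 1st, 3rd, 5th, ...).
Doing the same to "pathway": "ptwy".

ptwy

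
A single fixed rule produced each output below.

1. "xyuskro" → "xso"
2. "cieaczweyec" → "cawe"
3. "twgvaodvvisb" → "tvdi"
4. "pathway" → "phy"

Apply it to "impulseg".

The pattern: keep one character in every 3, starting at position 1 (positions 1st, 4th, 7th, ...).
Doing the same to "impulseg": "iue".

iue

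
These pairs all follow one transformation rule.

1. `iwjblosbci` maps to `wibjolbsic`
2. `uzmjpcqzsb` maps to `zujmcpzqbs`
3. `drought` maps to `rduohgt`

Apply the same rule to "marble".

ambrel

The rule is to swap each adjacent pair of characters (1↔2, 3↔4, ...).
So "marble" becomes "ambrel".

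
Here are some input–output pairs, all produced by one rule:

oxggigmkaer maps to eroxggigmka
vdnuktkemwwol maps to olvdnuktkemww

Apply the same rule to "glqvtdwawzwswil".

ilglqvtdwawzwsw

Each output is the input with this applied: move the last 2 characters to the front (rotate right by 2).
On "glqvtdwawzwswil" that produces "ilglqvtdwawzwsw".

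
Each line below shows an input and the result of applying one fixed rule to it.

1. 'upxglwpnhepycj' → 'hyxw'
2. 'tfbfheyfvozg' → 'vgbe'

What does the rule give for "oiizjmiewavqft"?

wqim

Each output is the input with this applied: keep one character in every 3, starting at position 3 (positions 3rd, 6th, 9th, ...), then move the last 2 characters to the front (rotate right by 2).
Doing the same to "oiizjmiewavqft": "wqim".
(Check on "upxglwpnhepycj": → "xwhy" → "hyxw" ✓)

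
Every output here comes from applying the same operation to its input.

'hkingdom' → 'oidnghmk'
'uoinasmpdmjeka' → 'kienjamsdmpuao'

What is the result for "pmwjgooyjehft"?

The pattern: take characters alternately from the front and the back (1st, last, 2nd, 2nd-last, ...), then move the first 3 characters to the end (rotate left by 3).
Applying both steps to "pmwjgooyjehft": "ptmfwhjegjoyo", then "fwhjegjoyoptm".

fwhjegjoyoptm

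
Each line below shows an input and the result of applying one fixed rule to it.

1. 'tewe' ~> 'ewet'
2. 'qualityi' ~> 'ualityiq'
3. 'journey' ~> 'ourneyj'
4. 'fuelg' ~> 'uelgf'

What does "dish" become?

Rule — move the first character to the end.
Applying that to "dish" gives "ishd".

ishd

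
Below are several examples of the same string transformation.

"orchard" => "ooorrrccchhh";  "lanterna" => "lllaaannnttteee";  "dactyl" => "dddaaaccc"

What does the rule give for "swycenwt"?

Looking at the pairs, the operation is to delete the last 3 characters, then repeat every character 3 times.
Applying both steps to "swycenwt": "swyce", then "ssswwwyyyccceee".

ssswwwyyyccceee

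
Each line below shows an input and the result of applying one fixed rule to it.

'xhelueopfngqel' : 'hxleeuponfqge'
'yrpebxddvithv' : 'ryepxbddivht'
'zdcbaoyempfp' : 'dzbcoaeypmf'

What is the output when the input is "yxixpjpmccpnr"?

xyxijpmpccnp

What's happening: delete the last character, then swap each adjacent pair of characters (1↔2, 3↔4, ...).
For "yxixpjpmccpnr", step one produces "yxixpjpmccpn"; step two turns that into "xyxijpmpccnp".
(Check on "yrpebxddvithv": → "yrpebxddvith" → "ryepxbddivht" ✓)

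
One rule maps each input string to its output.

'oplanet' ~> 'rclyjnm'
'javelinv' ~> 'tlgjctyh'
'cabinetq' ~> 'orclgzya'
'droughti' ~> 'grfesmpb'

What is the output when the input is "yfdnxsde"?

Looking at the pairs, the operation is to reverse the string, then shift every letter 2 places backward in the alphabet (wrapping around).
For "yfdnxsde", step one produces "edsxndfy"; step two turns that into "cbqvlbdw".
(Check on "droughti": → "ithguord" → "grfesmpb" ✓)

cbqvlbdw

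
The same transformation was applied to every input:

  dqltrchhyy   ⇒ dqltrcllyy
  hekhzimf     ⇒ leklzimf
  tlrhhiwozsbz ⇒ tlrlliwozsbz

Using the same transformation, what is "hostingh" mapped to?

What's happening: replace every "h" with "l".
For "hostingh" the result is "lostingl".

lostingl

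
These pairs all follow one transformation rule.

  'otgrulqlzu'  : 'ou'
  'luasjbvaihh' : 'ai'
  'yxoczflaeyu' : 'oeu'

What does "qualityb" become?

ai

The transformation: keep every other character starting from the first (positions 1st, 3rd, 5th, ...), then keep only the vowels.
For "qualityb", step one produces "qaiy"; step two turns that into "ai".
(Check on "otgrulqlzu": → "oguqz" → "ou" ✓)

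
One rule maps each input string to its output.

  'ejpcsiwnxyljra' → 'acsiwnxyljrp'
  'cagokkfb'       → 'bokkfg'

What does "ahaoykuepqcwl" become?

What's happening: delete the first 2 characters, then swap the first and last characters.
Applying that to "ahaoykuepqcwl" gives "loykuepqcwa".

loykuepqcwa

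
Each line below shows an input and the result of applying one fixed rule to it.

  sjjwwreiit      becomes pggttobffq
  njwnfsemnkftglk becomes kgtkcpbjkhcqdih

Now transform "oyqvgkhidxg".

Each output is the input with this applied: shift every letter 3 places backward in the alphabet (wrapping around).
"oyqvgkhidxg" → "lvnsdhefaud".

lvnsdhefaud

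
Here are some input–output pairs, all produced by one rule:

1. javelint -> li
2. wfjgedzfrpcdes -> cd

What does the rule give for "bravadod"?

ad

Looking at the pairs, the operation is to move the last 2 characters to the front (rotate right by 2), then keep only the last 2 characters.
On "bravadod": the first step gives "odbravad", and the second then gives "ad".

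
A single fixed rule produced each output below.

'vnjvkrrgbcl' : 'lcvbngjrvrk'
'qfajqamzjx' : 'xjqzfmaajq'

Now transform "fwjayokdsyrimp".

pmfiwrjyasydok

The pattern: move the last character to the front, then take characters alternately from the front and the back (1st, last, 2nd, 2nd-last, ...).
"fwjayokdsyrimp" → "pmfiwrjyasydok".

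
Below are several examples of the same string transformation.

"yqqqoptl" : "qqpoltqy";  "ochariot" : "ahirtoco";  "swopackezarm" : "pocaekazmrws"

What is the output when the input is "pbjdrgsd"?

The rule is to swap each adjacent pair of characters (1↔2, 3↔4, ...), then move the first 2 characters to the end (rotate left by 2).
"pbjdrgsd" → "bpdjgrds" → "djgrdsbp".

djgrdsbp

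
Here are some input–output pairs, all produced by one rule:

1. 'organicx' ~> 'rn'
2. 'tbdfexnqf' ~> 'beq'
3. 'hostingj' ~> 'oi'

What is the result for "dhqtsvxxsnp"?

hsx

Looking at the pairs, the operation is to delete the last character, then keep one character in every 3, starting at position 2 (positions 2nd, 5th, 8th, ...).
For "dhqtsvxxsnp", step one produces "dhqtsvxxsn"; step two turns that into "hsx".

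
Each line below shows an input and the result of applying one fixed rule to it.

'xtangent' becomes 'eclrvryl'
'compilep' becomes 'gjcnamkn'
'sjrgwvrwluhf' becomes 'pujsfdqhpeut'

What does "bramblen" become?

The pattern: shift every letter 2 places backward in the alphabet (wrapping around), then swap the front and back halves of the string.
"bramblen" → "zpykzjcl" → "zjclzpyk".

zjclzpyk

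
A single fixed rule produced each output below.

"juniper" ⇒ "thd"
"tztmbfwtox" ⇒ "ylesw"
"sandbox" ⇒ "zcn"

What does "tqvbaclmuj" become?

The pattern: shift every letter 1 place backward in the alphabet (wrapping around), then keep every other character starting from the second (positions 2nd, 4th, 6th, ...).
Starting from "tqvbaclmuj": after the first operation, "spuazbklti"; after the second, "pabli".

pabli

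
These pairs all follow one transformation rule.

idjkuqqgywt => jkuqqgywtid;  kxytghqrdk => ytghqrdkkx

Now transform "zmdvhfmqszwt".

Each output is the input with this applied: move the first 2 characters to the end (rotate left by 2).
Applying that to "zmdvhfmqszwt" gives "dvhfmqszwtzm".

dvhfmqszwtzm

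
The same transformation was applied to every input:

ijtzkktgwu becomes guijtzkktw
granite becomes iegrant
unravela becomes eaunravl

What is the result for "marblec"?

lcmarbe

What's happening: move the last 2 characters to the front (rotate right by 2), then swap the first and last characters.
Applying both steps to "marblec": "ecmarbl", then "lcmarbe".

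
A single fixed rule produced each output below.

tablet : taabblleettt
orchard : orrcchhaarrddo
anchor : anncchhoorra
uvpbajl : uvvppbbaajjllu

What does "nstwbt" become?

Each output is the input with this applied: double every character, then move the first character to the end.
For "nstwbt", step one produces "nnssttwwbbtt"; step two turns that into "nssttwwbbttn".

nssttwwbbttn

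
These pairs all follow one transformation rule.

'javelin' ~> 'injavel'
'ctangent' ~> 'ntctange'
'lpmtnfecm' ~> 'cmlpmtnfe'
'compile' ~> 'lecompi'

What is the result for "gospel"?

The transformation: move the last 2 characters to the front (rotate right by 2).
So "gospel" becomes "elgosp".

elgosp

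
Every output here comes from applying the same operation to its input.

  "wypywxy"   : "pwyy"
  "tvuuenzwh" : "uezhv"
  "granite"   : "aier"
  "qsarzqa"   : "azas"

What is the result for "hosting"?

sigo

What's happening: move the first 2 characters to the end (rotate left by 2), then keep every other character starting from the first (positions 1st, 3rd, 5th, ...).
Applying both steps to "hosting": "stingho", then "sigo".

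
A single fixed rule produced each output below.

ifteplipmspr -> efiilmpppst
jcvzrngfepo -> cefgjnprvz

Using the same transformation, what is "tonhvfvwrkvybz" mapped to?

bfhknortvvvwy

What's happening: delete the last character, then sort the characters into alphabetical order.
So "tonhvfvwrkvybz" becomes "bfhknortvvvwy".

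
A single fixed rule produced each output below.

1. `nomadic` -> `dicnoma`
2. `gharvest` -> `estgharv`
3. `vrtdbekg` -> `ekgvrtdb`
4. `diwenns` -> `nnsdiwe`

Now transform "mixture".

What's happening: move the last 3 characters to the front (rotate right by 3).
On "mixture" that produces "uremixt".

uremixt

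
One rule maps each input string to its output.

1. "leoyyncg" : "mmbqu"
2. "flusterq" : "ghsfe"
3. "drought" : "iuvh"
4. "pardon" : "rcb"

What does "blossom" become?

ggca

The pattern: delete the first 3 characters, then shift every letter 12 places backward in the alphabet (wrapping around).
"blossom" → "ssom" → "ggca".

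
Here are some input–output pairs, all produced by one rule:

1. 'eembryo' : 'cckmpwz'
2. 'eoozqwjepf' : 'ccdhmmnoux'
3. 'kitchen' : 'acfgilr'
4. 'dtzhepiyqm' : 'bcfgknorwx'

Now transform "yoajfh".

dfhmwy

What's happening: shift every letter 2 places backward in the alphabet (wrapping around), then sort the characters into alphabetical order.
For "yoajfh" the result is "dfhmwy".
(Check on "dtzhepiyqm": → "brxfcngwok" → "bcfgknorwx" ✓)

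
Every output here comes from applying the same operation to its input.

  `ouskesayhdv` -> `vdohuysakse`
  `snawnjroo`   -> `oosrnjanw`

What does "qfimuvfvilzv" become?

vzqlfiivmfuv

The transformation: move the last character to the front, then take characters alternately from the front and the back (1st, last, 2nd, 2nd-last, ...).
Applying both steps to "qfimuvfvilzv": "vqfimuvfvilz", then "vzqlfiivmfuv".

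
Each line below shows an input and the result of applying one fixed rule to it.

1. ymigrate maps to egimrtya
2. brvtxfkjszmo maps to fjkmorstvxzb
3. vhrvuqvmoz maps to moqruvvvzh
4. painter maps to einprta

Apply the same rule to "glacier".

Looking at the pairs, the operation is to sort the characters into alphabetical order, then move the first character to the end.
Doing the same to "glacier": "cegilra".

cegilra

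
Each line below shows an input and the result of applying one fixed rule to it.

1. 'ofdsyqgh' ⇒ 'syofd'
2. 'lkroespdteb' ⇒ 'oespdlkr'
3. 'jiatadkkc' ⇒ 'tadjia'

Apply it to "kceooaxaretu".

Each output is the input with this applied: delete the last 3 characters, then move the first 3 characters to the end (rotate left by 3).
Working it through for "kceooaxaretu": intermediate "kceooaxar", final "ooaxarkce".

ooaxarkce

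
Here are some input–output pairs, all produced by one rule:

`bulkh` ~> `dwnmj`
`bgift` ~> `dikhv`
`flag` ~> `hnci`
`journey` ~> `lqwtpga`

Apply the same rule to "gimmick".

ikookem

Each output is the input with this applied: shift every letter 2 places forward in the alphabet (wrapping around).
Applying that to "gimmick" gives "ikookem".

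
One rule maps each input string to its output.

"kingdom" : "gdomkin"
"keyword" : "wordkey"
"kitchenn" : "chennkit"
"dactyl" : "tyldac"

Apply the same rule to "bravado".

Rule — move the first 3 characters to the end (rotate left by 3).
Applying that to "bravado" gives "vadobra".

vadobra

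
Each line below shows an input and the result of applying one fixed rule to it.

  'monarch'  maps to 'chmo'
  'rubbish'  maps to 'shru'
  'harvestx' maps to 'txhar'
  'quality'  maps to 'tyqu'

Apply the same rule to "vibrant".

The pattern: move the last 2 characters to the front (rotate right by 2), then delete the last 3 characters.
On "vibrant": the first step gives "ntvibra", and the second then gives "ntvi".

ntvi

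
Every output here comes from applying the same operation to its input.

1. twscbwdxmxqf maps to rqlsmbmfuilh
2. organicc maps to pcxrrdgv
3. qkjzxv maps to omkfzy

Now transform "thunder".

cstgiwj

Rule — move the first 3 characters to the end (rotate left by 3), then shift every letter 11 places backward in the alphabet (wrapping around).
Working it through for "thunder": intermediate "nderthu", final "cstgiwj".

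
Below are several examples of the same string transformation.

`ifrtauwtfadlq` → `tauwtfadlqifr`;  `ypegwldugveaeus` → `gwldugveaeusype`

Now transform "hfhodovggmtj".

odovggmtjhfh

Rule — move the first 3 characters to the end (rotate left by 3).
Applying that to "hfhodovggmtj" gives "odovggmtjhfh".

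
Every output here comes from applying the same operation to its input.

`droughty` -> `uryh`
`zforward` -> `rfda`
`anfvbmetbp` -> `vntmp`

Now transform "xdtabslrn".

The transformation: keep every other character starting from the second (positions 2nd, 4th, 6th, ...), then swap each adjacent pair of characters (1↔2, 3↔4, ...).
For "xdtabslrn", step one produces "dasr"; step two turns that into "adrs".
(Check on "zforward": → "frad" → "rfda" ✓)

adrs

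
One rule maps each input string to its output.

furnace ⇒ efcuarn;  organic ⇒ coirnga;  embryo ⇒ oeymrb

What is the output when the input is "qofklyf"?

fqyolfk

Looking at the pairs, the operation is to take characters alternately from the front and the back (1st, last, 2nd, 2nd-last, ...), then swap each adjacent pair of characters (1↔2, 3↔4, ...).
For "qofklyf", step one produces "qfoyflk"; step two turns that into "fqyolfk".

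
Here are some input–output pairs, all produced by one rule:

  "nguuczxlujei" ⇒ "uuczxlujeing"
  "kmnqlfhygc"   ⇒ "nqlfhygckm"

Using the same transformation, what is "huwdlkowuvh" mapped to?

What's happening: move the first 2 characters to the end (rotate left by 2).
On "huwdlkowuvh" that produces "wdlkowuvhhu".

wdlkowuvhhu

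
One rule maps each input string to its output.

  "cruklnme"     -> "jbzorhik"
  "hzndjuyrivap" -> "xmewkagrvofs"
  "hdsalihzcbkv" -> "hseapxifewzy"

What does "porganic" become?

fzmlodxk

What's happening: shift every letter 3 places backward in the alphabet (wrapping around), then move the last 2 characters to the front (rotate right by 2).
Working it through for "porganic": intermediate "mlodxkfz", final "fzmlodxk".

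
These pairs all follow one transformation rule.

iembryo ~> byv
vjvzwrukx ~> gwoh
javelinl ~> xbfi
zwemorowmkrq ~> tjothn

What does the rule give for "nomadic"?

lxf

Rule — shift every letter 3 places backward in the alphabet (wrapping around), then keep every other character starting from the second (positions 2nd, 4th, 6th, ...).
Doing the same to "nomadic": "lxf".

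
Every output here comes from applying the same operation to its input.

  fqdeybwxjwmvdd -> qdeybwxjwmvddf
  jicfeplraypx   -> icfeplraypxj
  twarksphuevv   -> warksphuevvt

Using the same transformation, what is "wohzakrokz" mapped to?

ohzakrokzw

The transformation: move the first character to the end.
For "wohzakrokz" the result is "ohzakrokzw".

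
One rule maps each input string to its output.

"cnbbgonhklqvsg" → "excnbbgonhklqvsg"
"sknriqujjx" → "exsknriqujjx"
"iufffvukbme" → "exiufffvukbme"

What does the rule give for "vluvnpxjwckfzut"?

Each output is the input with this applied: prepend "ex".
"vluvnpxjwckfzut" → "exvluvnpxjwckfzut".

exvluvnpxjwckfzut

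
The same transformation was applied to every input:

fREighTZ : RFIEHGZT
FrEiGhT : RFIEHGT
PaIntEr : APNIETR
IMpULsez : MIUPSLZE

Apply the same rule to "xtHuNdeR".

TXUHDNRE

Rule — swap each adjacent pair of characters (1↔2, 3↔4, ...), then convert every letter to uppercase.
So "xtHuNdeR" becomes "TXUHDNRE".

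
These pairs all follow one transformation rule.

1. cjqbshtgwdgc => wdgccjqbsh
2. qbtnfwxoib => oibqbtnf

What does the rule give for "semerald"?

Rule — swap the front and back halves of the string, then delete the first 2 characters.
"semerald" → "raldseme" → "ldseme".

ldseme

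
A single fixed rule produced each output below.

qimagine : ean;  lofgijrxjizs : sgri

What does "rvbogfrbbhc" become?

corh

Looking at the pairs, the operation is to swap the first and last characters, then keep one character in every 3, starting at position 1 (positions 1st, 4th, 7th, ...).
For "rvbogfrbbhc", step one produces "cvbogfrbbhr"; step two turns that into "corh".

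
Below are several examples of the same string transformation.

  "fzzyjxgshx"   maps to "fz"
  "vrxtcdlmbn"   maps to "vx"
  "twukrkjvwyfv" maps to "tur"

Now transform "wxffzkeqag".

In each case the input is transformed by: keep every other character starting from the first (positions 1st, 3rd, 5th, ...), then delete the last 3 characters.
Applying both steps to "wxffzkeqag": "wfzea", then "wf".

wf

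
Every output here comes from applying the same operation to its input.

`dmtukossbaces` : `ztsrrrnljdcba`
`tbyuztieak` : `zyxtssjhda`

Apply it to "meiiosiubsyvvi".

xuutrrnlhhhhda

What's happening: shift every letter 1 place backward in the alphabet (wrapping around), then sort the characters into reverse alphabetical order.
For "meiiosiubsyvvi", step one produces "ldhhnrhtarxuuh"; step two turns that into "xuutrrnlhhhhda".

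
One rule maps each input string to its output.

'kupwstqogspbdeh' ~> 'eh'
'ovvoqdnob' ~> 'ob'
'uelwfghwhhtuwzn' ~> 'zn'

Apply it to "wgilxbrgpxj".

Rule — keep only the last 2 characters.
For "wgilxbrgpxj" the result is "xj".

xj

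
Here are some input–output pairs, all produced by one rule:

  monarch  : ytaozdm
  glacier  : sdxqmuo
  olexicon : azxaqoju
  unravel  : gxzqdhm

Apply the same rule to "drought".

pfdtasg

The pattern: shift every letter 12 places forward in the alphabet (wrapping around), then take characters alternately from the front and the back (1st, last, 2nd, 2nd-last, ...).
Applying both steps to "drought": "pdagstf", then "pfdtasg".
(Check on "unravel": → "gzdmhqx" → "gxzqdhm" ✓)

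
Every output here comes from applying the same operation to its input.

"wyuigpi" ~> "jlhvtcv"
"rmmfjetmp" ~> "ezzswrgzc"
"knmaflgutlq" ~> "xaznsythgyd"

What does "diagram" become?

Looking at the pairs, the operation is to shift every letter 13 places forward in the alphabet (wrapping around) — i.e. ROT13.
"diagram" → "qvntenz".

qvntenz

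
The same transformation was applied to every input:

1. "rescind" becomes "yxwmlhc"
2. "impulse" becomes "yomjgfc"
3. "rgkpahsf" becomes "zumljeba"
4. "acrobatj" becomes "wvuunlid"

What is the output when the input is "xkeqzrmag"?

Looking at the pairs, the operation is to shift every letter 6 places backward in the alphabet (wrapping around), then sort the characters into reverse alphabetical order.
For "xkeqzrmag" the result is "yutrlkgea".

yutrlkgea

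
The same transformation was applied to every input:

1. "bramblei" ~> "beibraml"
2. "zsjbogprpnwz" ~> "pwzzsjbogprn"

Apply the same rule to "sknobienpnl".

nnlsknobiep

Each output is the input with this applied: move the last 3 characters to the front (rotate right by 3), then swap the first and last characters.
On "sknobienpnl" that produces "nnlsknobiep".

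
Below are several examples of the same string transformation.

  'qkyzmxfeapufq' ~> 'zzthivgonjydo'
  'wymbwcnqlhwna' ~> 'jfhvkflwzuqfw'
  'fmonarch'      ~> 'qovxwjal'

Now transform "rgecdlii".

Rule — shift every letter 9 places forward in the alphabet (wrapping around), then move the last character to the front.
Working it through for "rgecdlii": intermediate "apnlmurr", final "rapnlmur".

rapnlmur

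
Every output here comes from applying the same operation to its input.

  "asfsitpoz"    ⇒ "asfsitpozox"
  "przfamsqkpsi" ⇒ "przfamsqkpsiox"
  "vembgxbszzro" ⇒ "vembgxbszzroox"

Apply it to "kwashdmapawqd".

Looking at the pairs, the operation is to append "ox".
"kwashdmapawqd" → "kwashdmapawqdox".

kwashdmapawqdox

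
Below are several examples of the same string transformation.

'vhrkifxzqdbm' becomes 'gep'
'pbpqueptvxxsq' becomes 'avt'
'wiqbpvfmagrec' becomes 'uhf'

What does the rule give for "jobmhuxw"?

The pattern: shift every letter 3 places forward in the alphabet (wrapping around), then keep only the last 3 characters.
Applying that to "jobmhuxw" gives "xaz".

xaz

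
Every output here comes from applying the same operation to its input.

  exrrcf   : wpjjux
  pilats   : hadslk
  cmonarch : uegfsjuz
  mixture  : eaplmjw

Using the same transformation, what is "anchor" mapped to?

In each case the input is transformed by: shift every letter 8 places backward in the alphabet (wrapping around).
On "anchor" that produces "sfuzgj".

sfuzgj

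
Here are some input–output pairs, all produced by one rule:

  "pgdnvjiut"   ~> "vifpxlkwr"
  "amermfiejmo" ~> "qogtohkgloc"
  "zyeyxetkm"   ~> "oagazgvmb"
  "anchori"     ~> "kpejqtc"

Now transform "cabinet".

vcdkpge

Each output is the input with this applied: shift every letter 2 places forward in the alphabet (wrapping around), then swap the first and last characters.
Applying both steps to "cabinet": "ecdkpgv", then "vcdkpge".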